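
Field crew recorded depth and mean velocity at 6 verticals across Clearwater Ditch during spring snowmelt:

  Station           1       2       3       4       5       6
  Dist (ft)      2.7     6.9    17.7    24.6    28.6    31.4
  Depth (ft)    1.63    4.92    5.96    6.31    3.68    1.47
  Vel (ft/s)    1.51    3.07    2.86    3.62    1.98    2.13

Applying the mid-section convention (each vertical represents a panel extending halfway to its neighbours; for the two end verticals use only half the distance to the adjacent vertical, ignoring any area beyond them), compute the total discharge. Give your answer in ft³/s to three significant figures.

w_1 = (6.9 − 2.7)/2 = 2.1 ft; q_1 = 1.51 × 1.63 × 2.1 = 5.169 ft³/s
w_2 = (17.7 − 2.7)/2 = 7.5 ft; q_2 = 3.07 × 4.92 × 7.5 = 113.3 ft³/s
w_3 = (24.6 − 6.9)/2 = 8.85 ft; q_3 = 2.86 × 5.96 × 8.85 = 150.9 ft³/s
w_4 = (28.6 − 17.7)/2 = 5.45 ft; q_4 = 3.62 × 6.31 × 5.45 = 124.5 ft³/s
w_5 = (31.4 − 24.6)/2 = 3.4 ft; q_5 = 1.98 × 3.68 × 3.4 = 24.77 ft³/s
w_6 = (31.4 − 28.6)/2 = 1.4 ft; q_6 = 2.13 × 1.47 × 1.4 = 4.384 ft³/s
Q = Σ qᵢ = 423.0 ft³/s

423 ft³/s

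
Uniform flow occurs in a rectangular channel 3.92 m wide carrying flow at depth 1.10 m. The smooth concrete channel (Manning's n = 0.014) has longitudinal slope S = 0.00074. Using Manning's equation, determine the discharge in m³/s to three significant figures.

6.63 m³/s

A = b·y = 3.92 × 1.10 = 4.312 m²
P = b + 2y = 3.92 + 2×1.10 = 6.120 m
R = A/P = 4.312/6.120 = 0.7046 m
Q = (1/n)·A·R^(2/3)·S^(1/2) = (1/0.014) × 4.312 × 0.7046^(2/3) × 0.00074^(1/2) = 6.634 m³/s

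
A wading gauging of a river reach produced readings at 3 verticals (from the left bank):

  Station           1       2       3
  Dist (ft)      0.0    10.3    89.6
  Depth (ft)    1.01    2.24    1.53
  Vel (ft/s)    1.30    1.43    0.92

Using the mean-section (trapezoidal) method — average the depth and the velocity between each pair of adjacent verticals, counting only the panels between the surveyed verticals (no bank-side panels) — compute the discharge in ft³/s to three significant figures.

Panel 1-2: Δb = 10.3 ft, d̄ = (1.01+2.24)/2 = 1.625, v̄ = (1.30+1.43)/2 = 1.365 → q = 10.3×1.625×1.365 = 22.85 ft³/s
Panel 2-3: Δb = 79.3 ft, d̄ = (2.24+1.53)/2 = 1.885, v̄ = (1.43+0.92)/2 = 1.175 → q = 79.3×1.885×1.175 = 175.6 ft³/s
Q = Σ q = 198.5 ft³/s

198 ft³/s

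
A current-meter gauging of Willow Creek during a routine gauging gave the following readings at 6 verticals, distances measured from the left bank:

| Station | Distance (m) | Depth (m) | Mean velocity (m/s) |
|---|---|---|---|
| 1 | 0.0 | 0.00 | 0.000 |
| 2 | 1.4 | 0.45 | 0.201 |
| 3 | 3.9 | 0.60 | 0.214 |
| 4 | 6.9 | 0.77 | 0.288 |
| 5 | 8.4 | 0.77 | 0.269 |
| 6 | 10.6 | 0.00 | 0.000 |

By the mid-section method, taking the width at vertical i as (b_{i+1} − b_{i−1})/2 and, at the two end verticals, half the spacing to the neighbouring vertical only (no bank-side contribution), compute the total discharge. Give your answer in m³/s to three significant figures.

1.41 m³/s

w_2 = (3.9 − 0.0)/2 = 1.95 m; q_2 = 0.201 × 0.45 × 1.95 = 0.1764 m³/s
w_3 = (6.9 − 1.4)/2 = 2.75 m; q_3 = 0.214 × 0.60 × 2.75 = 0.3531 m³/s
w_4 = (8.4 − 3.9)/2 = 2.25 m; q_4 = 0.288 × 0.77 × 2.25 = 0.4990 m³/s
w_5 = (10.6 − 6.9)/2 = 1.85 m; q_5 = 0.269 × 0.77 × 1.85 = 0.3832 m³/s
Stations 1, 6 contribute zero (depth or velocity is 0).
Q = Σ qᵢ = 1.412 m³/s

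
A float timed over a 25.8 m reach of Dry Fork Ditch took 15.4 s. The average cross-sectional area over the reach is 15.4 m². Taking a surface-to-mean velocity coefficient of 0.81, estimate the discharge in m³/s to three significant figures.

20.9 m³/s

v_surface = L / t̄ = 25.8 / 15.4 = 1.675 m/s
v_mean = 0.81 × 1.675 = 1.357 m/s
Q = A × v_mean = 15.4 × 1.357 = 20.90 m³/s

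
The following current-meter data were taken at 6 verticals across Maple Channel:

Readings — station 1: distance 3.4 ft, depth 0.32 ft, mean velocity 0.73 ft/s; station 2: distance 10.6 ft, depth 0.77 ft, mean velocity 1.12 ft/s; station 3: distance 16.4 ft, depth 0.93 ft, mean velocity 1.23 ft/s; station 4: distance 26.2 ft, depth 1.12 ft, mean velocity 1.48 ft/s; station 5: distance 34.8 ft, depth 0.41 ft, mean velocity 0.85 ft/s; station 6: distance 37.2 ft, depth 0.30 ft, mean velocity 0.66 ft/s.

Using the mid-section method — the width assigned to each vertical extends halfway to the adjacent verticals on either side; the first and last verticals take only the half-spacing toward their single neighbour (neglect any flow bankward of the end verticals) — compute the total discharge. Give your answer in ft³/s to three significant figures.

32.8 ft³/s

w_1 = (10.6 − 3.4)/2 = 3.6 ft; q_1 = 0.73 × 0.32 × 3.6 = 0.8410 ft³/s
w_2 = (16.4 − 3.4)/2 = 6.5 ft; q_2 = 1.12 × 0.77 × 6.5 = 5.606 ft³/s
w_3 = (26.2 − 10.6)/2 = 7.8 ft; q_3 = 1.23 × 0.93 × 7.8 = 8.922 ft³/s
w_4 = (34.8 − 16.4)/2 = 9.2 ft; q_4 = 1.48 × 1.12 × 9.2 = 15.25 ft³/s
w_5 = (37.2 − 26.2)/2 = 5.5 ft; q_5 = 0.85 × 0.41 × 5.5 = 1.917 ft³/s
w_6 = (37.2 − 34.8)/2 = 1.2 ft; q_6 = 0.66 × 0.30 × 1.2 = 0.2376 ft³/s
Q = Σ qᵢ = 32.77 ft³/s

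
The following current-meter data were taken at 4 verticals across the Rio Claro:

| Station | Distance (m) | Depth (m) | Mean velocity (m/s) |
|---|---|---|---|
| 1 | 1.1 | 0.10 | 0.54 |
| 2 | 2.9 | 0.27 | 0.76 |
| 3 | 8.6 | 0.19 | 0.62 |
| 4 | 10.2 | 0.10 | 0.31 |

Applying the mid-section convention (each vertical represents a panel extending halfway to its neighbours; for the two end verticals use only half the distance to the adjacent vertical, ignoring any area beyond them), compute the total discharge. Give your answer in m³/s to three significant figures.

1.27 m³/s

w_1 = (2.9 − 1.1)/2 = 0.9 m; q_1 = 0.54 × 0.10 × 0.9 = 0.04860 m³/s
w_2 = (8.6 − 1.1)/2 = 3.75 m; q_2 = 0.76 × 0.27 × 3.75 = 0.7695 m³/s
w_3 = (10.2 − 2.9)/2 = 3.65 m; q_3 = 0.62 × 0.19 × 3.65 = 0.4300 m³/s
w_4 = (10.2 − 8.6)/2 = 0.8 m; q_4 = 0.31 × 0.10 × 0.8 = 0.02480 m³/s
Q = Σ qᵢ = 1.273 m³/s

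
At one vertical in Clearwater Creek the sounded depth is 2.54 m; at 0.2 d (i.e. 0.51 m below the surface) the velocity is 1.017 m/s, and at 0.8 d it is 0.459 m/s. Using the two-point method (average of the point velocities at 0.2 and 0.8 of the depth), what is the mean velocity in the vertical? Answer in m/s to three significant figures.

0.738 m/s

v̄ = (1.017 + 0.459) / 2 = 0.7380 m/s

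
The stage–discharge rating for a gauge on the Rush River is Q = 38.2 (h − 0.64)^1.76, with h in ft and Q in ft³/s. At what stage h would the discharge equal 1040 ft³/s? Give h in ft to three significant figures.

h − h₀ = (Q/C)^(1/b) = (1040/38.2)^(1/1.76) = 6.536 ft
h = 0.64 + 6.536 = 7.176 ft

7.18 ft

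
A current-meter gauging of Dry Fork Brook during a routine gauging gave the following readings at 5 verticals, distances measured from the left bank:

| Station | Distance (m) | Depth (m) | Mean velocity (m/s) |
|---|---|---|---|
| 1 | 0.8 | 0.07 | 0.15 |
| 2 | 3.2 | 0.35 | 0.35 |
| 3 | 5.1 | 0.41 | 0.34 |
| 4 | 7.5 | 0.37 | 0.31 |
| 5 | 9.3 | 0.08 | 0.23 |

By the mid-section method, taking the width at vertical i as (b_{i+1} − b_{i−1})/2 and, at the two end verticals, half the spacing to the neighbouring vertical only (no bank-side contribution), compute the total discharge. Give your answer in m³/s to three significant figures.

0.833 m³/s

w_1 = (3.2 − 0.8)/2 = 1.2 m; q_1 = 0.15 × 0.07 × 1.2 = 0.01260 m³/s
w_2 = (5.1 − 0.8)/2 = 2.15 m; q_2 = 0.35 × 0.35 × 2.15 = 0.2634 m³/s
w_3 = (7.5 − 3.2)/2 = 2.15 m; q_3 = 0.34 × 0.41 × 2.15 = 0.2997 m³/s
w_4 = (9.3 − 5.1)/2 = 2.1 m; q_4 = 0.31 × 0.37 × 2.1 = 0.2409 m³/s
w_5 = (9.3 − 7.5)/2 = 0.9 m; q_5 = 0.23 × 0.08 × 0.9 = 0.01656 m³/s
Q = Σ qᵢ = 0.8331 m³/s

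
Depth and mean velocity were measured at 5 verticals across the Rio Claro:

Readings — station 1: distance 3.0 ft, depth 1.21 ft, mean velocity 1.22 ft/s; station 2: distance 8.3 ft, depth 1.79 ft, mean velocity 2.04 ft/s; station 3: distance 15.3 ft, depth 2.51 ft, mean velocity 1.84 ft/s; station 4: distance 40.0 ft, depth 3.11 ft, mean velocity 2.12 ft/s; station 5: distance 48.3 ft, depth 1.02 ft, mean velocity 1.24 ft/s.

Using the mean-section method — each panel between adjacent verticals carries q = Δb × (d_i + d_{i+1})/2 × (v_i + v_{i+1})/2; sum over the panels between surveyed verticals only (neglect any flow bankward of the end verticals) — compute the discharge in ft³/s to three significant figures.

Panel 1-2: Δb = 5.3 ft, d̄ = (1.21+1.79)/2 = 1.5, v̄ = (1.22+2.04)/2 = 1.63 → q = 5.3×1.5×1.63 = 12.96 ft³/s
Panel 2-3: Δb = 7 ft, d̄ = (1.79+2.51)/2 = 2.15, v̄ = (2.04+1.84)/2 = 1.94 → q = 7×2.15×1.94 = 29.20 ft³/s
Panel 3-4: Δb = 24.7 ft, d̄ = (2.51+3.11)/2 = 2.81, v̄ = (1.84+2.12)/2 = 1.98 → q = 24.7×2.81×1.98 = 137.4 ft³/s
Panel 4-5: Δb = 8.3 ft, d̄ = (3.11+1.02)/2 = 2.065, v̄ = (2.12+1.24)/2 = 1.68 → q = 8.3×2.065×1.68 = 28.79 ft³/s
Q = Σ q = 208.4 ft³/s

208 ft³/s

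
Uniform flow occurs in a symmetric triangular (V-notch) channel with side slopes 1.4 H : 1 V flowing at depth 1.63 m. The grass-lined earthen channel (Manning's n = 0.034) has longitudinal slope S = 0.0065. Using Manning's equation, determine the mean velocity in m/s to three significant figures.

1.80 m/s

A = z·y² = 1.4×1.63² = 3.720 m²
P = 2y√(1+z²) = 2×1.63×√(1+1.4²) = 5.609 m
R = A/P = 3.720/5.609 = 0.6632 m
Q = (1/n)·A·R^(2/3)·S^(1/2) = (1/0.034) × 3.720 × 0.6632^(2/3) × 0.0065^(1/2) = 6.708 m³/s
V = Q/A = 6.708/3.720 = 1.803 m/s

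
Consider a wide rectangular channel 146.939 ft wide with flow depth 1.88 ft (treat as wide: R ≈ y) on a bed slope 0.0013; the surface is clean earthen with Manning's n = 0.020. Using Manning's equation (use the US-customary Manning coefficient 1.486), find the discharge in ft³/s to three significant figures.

1130 ft³/s

A = b·y = 146.939 × 1.88 = 276.2 ft²
Wide channel: R ≈ y = 1.88 ft
Q = (1.486/n)·A·R^(2/3)·S^(1/2) = (1.486/0.020) × 276.2 × 1.880^(2/3) × 0.0013^(1/2) = 1127 ft³/s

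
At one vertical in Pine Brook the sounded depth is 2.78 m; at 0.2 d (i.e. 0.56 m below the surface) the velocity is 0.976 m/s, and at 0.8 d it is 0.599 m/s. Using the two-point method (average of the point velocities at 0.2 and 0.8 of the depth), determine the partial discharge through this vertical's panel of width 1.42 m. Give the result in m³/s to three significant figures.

v̄ = (0.976 + 0.599) / 2 = 0.7875 m/s
q = v̄ × d × w = 0.7875 × 2.78 × 1.42 = 3.109 m³/s

3.11 m³/s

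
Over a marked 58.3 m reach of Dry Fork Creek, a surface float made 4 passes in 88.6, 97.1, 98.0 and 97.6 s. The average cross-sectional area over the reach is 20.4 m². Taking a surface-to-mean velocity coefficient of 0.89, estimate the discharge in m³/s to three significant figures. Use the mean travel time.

11.1 m³/s

t̄ = (88.6 + 97.1 + 98.0 + 97.6) / 4 = 95.325 s
v_surface = L / t̄ = 58.3 / 95.325 = 0.6116 m/s
v_mean = 0.89 × 0.6116 = 0.5443 m/s
Q = A × v_mean = 20.4 × 0.5443 = 11.10 m³/s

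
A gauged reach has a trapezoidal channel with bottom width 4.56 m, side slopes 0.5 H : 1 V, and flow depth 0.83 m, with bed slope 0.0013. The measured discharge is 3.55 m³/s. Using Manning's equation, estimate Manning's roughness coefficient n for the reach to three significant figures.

A = (b + z·y)·y = (4.56 + 0.5×0.83)×0.83 = 4.129 m²
P = b + 2y√(1+z²) = 4.56 + 2×0.83×√(1+0.5²) = 6.416 m
R = A/P = 4.129/6.416 = 0.6436 m
n = (1/Q)·A·R^(2/3)·S^(1/2) = (1/3.55) × 4.129 × 0.7454 × 0.03606 = 0.03126

0.0313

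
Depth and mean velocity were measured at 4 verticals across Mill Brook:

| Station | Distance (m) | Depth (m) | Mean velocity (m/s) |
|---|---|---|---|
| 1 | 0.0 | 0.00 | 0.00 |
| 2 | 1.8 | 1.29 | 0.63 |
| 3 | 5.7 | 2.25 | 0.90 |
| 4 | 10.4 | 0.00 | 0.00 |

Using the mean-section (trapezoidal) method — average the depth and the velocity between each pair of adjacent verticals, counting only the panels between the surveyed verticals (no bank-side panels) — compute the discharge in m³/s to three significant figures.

8.03 m³/s

Panel 1-2: Δb = 1.8 m, d̄ = (0.00+1.29)/2 = 0.645, v̄ = (0.00+0.63)/2 = 0.315 → q = 1.8×0.645×0.315 = 0.3657 m³/s
Panel 2-3: Δb = 3.9 m, d̄ = (1.29+2.25)/2 = 1.77, v̄ = (0.63+0.90)/2 = 0.765 → q = 3.9×1.77×0.765 = 5.281 m³/s
Panel 3-4: Δb = 4.7 m, d̄ = (2.25+0.00)/2 = 1.125, v̄ = (0.90+0.00)/2 = 0.45 → q = 4.7×1.125×0.45 = 2.379 m³/s
Q = Σ q = 8.026 m³/s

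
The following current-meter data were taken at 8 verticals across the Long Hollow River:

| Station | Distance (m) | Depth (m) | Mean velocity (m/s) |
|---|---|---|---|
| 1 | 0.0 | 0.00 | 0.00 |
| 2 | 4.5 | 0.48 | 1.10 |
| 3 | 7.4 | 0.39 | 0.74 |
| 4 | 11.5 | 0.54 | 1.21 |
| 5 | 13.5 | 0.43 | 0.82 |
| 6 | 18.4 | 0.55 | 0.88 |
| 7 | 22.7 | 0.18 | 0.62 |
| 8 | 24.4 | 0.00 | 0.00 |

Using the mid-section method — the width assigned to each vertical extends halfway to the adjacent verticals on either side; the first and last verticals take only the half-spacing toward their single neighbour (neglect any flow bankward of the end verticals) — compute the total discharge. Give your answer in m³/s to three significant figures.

w_2 = (7.4 − 0.0)/2 = 3.7 m; q_2 = 1.10 × 0.48 × 3.7 = 1.954 m³/s
w_3 = (11.5 − 4.5)/2 = 3.5 m; q_3 = 0.74 × 0.39 × 3.5 = 1.010 m³/s
w_4 = (13.5 − 7.4)/2 = 3.05 m; q_4 = 1.21 × 0.54 × 3.05 = 1.993 m³/s
w_5 = (18.4 − 11.5)/2 = 3.45 m; q_5 = 0.82 × 0.43 × 3.45 = 1.216 m³/s
w_6 = (22.7 − 13.5)/2 = 4.6 m; q_6 = 0.88 × 0.55 × 4.6 = 2.226 m³/s
w_7 = (24.4 − 18.4)/2 = 3 m; q_7 = 0.62 × 0.18 × 3 = 0.3348 m³/s
Stations 1, 8 contribute zero (depth or velocity is 0).
Q = Σ qᵢ = 8.734 m³/s

8.73 m³/s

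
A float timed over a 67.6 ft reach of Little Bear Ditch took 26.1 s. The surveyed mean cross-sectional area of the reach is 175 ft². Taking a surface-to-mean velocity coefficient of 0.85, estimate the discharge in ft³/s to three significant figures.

385 ft³/s

v_surface = L / t̄ = 67.6 / 26.1 = 2.590 ft/s
v_mean = 0.85 × 2.590 = 2.202 ft/s
Q = A × v_mean = 175 × 2.202 = 385.3 ft³/s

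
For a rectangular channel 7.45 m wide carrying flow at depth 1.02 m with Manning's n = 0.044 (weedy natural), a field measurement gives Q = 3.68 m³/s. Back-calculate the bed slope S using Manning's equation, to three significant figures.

A = b·y = 7.45 × 1.02 = 7.599 m²
P = b + 2y = 7.45 + 2×1.02 = 9.490 m
R = A/P = 7.599/9.490 = 0.8007 m
S = (Q·n / (1·A·R^(2/3)))² = (3.68×0.044 / (1×7.599×0.8623))² = 0.0006106

0.000611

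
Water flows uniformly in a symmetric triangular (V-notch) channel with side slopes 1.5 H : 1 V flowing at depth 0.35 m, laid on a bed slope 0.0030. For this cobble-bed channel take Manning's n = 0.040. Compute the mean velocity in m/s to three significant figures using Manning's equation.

A = z·y² = 1.5×0.35² = 0.1838 m²
P = 2y√(1+z²) = 2×0.35×√(1+1.5²) = 1.262 m
R = A/P = 0.1838/1.262 = 0.1456 m
Q = (1/n)·A·R^(2/3)·S^(1/2) = (1/0.040) × 0.1838 × 0.1456^(2/3) × 0.0030^(1/2) = 0.06964 m³/s
V = Q/A = 0.06964/0.1838 = 0.3790 m/s

0.379 m/s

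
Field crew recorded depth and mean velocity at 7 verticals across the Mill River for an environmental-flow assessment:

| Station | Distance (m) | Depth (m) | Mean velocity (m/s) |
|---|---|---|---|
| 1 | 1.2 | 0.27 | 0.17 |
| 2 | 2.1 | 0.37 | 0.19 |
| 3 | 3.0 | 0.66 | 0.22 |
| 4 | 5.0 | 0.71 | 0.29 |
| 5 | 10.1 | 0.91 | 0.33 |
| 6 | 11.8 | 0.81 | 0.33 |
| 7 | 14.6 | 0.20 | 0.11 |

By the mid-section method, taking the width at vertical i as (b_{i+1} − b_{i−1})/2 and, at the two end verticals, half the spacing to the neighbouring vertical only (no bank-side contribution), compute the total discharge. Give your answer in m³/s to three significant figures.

w_1 = (2.1 − 1.2)/2 = 0.45 m; q_1 = 0.17 × 0.27 × 0.45 = 0.02066 m³/s
w_2 = (3.0 − 1.2)/2 = 0.9 m; q_2 = 0.19 × 0.37 × 0.9 = 0.06327 m³/s
w_3 = (5.0 − 2.1)/2 = 1.45 m; q_3 = 0.22 × 0.66 × 1.45 = 0.2105 m³/s
w_4 = (10.1 − 3.0)/2 = 3.55 m; q_4 = 0.29 × 0.71 × 3.55 = 0.7309 m³/s
w_5 = (11.8 − 5.0)/2 = 3.4 m; q_5 = 0.33 × 0.91 × 3.4 = 1.021 m³/s
w_6 = (14.6 − 10.1)/2 = 2.25 m; q_6 = 0.33 × 0.81 × 2.25 = 0.6014 m³/s
w_7 = (14.6 − 11.8)/2 = 1.4 m; q_7 = 0.11 × 0.20 × 1.4 = 0.03080 m³/s
Q = Σ qᵢ = 2.679 m³/s

2.68 m³/s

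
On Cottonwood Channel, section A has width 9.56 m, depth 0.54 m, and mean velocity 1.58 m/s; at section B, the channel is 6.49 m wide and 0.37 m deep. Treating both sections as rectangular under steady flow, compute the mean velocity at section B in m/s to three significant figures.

Q = A₁V₁ = (9.56×0.54) × 1.58 = 8.157 m³/s
A₂ = 6.49 × 0.37 = 2.401 m²
V₂ = Q/A₂ = 8.157/2.401 = 3.397 m/s

3.40 m/s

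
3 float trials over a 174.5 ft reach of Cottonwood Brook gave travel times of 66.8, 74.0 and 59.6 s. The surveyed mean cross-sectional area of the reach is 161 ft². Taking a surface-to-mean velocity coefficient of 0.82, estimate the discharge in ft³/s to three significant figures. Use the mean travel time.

t̄ = (66.8 + 74.0 + 59.6) / 3 = 66.8 s
v_surface = L / t̄ = 174.5 / 66.8 = 2.612 ft/s
v_mean = 0.82 × 2.612 = 2.142 ft/s
Q = A × v_mean = 161 × 2.142 = 344.9 ft³/s

345 ft³/s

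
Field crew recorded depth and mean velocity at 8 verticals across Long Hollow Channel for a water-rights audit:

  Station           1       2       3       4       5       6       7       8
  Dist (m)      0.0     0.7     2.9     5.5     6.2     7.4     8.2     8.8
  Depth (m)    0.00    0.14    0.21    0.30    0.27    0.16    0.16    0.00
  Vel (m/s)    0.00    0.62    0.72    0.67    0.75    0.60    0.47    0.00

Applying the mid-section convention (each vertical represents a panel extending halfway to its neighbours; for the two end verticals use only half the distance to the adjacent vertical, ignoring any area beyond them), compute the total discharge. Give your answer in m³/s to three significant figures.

w_2 = (2.9 − 0.0)/2 = 1.45 m; q_2 = 0.62 × 0.14 × 1.45 = 0.1259 m³/s
w_3 = (5.5 − 0.7)/2 = 2.4 m; q_3 = 0.72 × 0.21 × 2.4 = 0.3629 m³/s
w_4 = (6.2 − 2.9)/2 = 1.65 m; q_4 = 0.67 × 0.30 × 1.65 = 0.3317 m³/s
w_5 = (7.4 − 5.5)/2 = 0.95 m; q_5 = 0.75 × 0.27 × 0.95 = 0.1924 m³/s
w_6 = (8.2 − 6.2)/2 = 1 m; q_6 = 0.60 × 0.16 × 1 = 0.09600 m³/s
w_7 = (8.8 − 7.4)/2 = 0.7 m; q_7 = 0.47 × 0.16 × 0.7 = 0.05264 m³/s
Stations 1, 8 contribute zero (depth or velocity is 0).
Q = Σ qᵢ = 1.161 m³/s

1.16 m³/s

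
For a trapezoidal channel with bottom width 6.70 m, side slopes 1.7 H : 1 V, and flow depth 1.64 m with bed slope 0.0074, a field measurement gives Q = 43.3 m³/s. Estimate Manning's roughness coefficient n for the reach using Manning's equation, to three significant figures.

0.0346

A = (b + z·y)·y = (6.70 + 1.7×1.64)×1.64 = 15.56 m²
P = b + 2y√(1+z²) = 6.70 + 2×1.64×√(1+1.7²) = 13.17 m
R = A/P = 15.56/13.17 = 1.182 m
n = (1/Q)·A·R^(2/3)·S^(1/2) = (1/43.3) × 15.56 × 1.118 × 0.08602 = 0.03455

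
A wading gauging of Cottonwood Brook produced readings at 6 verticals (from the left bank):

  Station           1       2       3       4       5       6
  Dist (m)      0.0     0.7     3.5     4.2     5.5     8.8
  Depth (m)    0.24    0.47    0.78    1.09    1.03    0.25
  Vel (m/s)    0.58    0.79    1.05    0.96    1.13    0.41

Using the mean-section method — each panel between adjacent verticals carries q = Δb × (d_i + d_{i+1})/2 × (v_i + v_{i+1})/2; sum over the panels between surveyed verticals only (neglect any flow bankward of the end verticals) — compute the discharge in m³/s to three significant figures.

Panel 1-2: Δb = 0.7 m, d̄ = (0.24+0.47)/2 = 0.355, v̄ = (0.58+0.79)/2 = 0.685 → q = 0.7×0.355×0.685 = 0.1702 m³/s
Panel 2-3: Δb = 2.8 m, d̄ = (0.47+0.78)/2 = 0.625, v̄ = (0.79+1.05)/2 = 0.92 → q = 2.8×0.625×0.92 = 1.610 m³/s
Panel 3-4: Δb = 0.7 m, d̄ = (0.78+1.09)/2 = 0.935, v̄ = (1.05+0.96)/2 = 1.005 → q = 0.7×0.935×1.005 = 0.6578 m³/s
Panel 4-5: Δb = 1.3 m, d̄ = (1.09+1.03)/2 = 1.06, v̄ = (0.96+1.13)/2 = 1.045 → q = 1.3×1.06×1.045 = 1.440 m³/s
Panel 5-6: Δb = 3.3 m, d̄ = (1.03+0.25)/2 = 0.64, v̄ = (1.13+0.41)/2 = 0.77 → q = 3.3×0.64×0.77 = 1.626 m³/s
Q = Σ q = 5.504 m³/s

5.50 m³/s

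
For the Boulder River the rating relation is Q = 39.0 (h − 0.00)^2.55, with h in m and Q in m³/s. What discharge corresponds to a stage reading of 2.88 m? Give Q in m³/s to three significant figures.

Q = 39.0 × (2.88 − 0.00)^2.55 = 39.0 × 2.88^2.55 = 578.8 m³/s

579 m³/s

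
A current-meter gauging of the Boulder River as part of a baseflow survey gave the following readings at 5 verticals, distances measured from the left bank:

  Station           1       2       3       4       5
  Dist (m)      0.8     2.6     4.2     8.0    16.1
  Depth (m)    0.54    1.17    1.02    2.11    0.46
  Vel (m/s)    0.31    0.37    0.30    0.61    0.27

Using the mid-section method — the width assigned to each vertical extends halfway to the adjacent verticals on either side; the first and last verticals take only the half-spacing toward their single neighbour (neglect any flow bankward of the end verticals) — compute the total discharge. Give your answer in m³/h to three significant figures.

35500 m³/h

w_1 = (2.6 − 0.8)/2 = 0.9 m; q_1 = 0.31 × 0.54 × 0.9 = 0.1507 m³/s
w_2 = (4.2 − 0.8)/2 = 1.7 m; q_2 = 0.37 × 1.17 × 1.7 = 0.7359 m³/s
w_3 = (8.0 − 2.6)/2 = 2.7 m; q_3 = 0.30 × 1.02 × 2.7 = 0.8262 m³/s
w_4 = (16.1 − 4.2)/2 = 5.95 m; q_4 = 0.61 × 2.11 × 5.95 = 7.658 m³/s
w_5 = (16.1 − 8.0)/2 = 4.05 m; q_5 = 0.27 × 0.46 × 4.05 = 0.5030 m³/s
Q = Σ qᵢ = 9.874 m³/s
= 9.874 × 3600 = 35550 m³/h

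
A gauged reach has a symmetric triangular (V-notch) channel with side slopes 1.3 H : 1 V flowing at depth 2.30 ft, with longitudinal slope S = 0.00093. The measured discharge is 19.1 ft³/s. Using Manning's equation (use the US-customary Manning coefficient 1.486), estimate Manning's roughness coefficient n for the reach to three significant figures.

0.0153

A = z·y² = 1.3×2.30² = 6.877 ft²
P = 2y√(1+z²) = 2×2.30×√(1+1.3²) = 7.545 ft
R = A/P = 6.877/7.545 = 0.9115 ft
n = (1.486/Q)·A·R^(2/3)·S^(1/2) = (1.486/19.1) × 6.877 × 0.9401 × 0.03050 = 0.01534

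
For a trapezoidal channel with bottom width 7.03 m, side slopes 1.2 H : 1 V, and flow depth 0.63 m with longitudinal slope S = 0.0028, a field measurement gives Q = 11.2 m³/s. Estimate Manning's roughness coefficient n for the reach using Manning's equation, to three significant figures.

0.0155

A = (b + z·y)·y = (7.03 + 1.2×0.63)×0.63 = 4.905 m²
P = b + 2y√(1+z²) = 7.03 + 2×0.63×√(1+1.2²) = 8.998 m
R = A/P = 4.905/8.998 = 0.5451 m
n = (1/Q)·A·R^(2/3)·S^(1/2) = (1/11.2) × 4.905 × 0.6673 × 0.05292 = 0.01546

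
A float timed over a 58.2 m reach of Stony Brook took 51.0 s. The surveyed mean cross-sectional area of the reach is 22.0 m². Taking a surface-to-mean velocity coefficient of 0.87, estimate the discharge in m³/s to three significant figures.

v_surface = L / t̄ = 58.2 / 51 = 1.141 m/s
v_mean = 0.87 × 1.141 = 0.9928 m/s
Q = A × v_mean = 22.0 × 0.9928 = 21.84 m³/s

21.8 m³/s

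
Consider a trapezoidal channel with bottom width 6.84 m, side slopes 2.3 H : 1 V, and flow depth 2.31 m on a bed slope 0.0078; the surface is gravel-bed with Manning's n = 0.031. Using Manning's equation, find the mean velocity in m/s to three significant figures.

A = (b + z·y)·y = (6.84 + 2.3×2.31)×2.31 = 28.07 m²
P = b + 2y√(1+z²) = 6.84 + 2×2.31×√(1+2.3²) = 18.43 m
R = A/P = 28.07/18.43 = 1.524 m
Q = (1/n)·A·R^(2/3)·S^(1/2) = (1/0.031) × 28.07 × 1.524^(2/3) × 0.0078^(1/2) = 105.9 m³/s
V = Q/A = 105.9/28.07 = 3.772 m/s

3.77 m/s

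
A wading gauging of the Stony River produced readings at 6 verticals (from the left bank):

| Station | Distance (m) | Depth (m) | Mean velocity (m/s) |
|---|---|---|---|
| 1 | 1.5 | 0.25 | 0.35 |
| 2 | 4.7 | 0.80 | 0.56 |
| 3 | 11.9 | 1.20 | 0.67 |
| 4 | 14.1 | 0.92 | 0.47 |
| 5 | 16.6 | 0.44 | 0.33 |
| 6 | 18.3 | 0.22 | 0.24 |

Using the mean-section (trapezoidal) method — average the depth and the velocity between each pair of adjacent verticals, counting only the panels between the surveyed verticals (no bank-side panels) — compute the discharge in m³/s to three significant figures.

7.36 m³/s

Panel 1-2: Δb = 3.2 m, d̄ = (0.25+0.80)/2 = 0.525, v̄ = (0.35+0.56)/2 = 0.455 → q = 3.2×0.525×0.455 = 0.7644 m³/s
Panel 2-3: Δb = 7.2 m, d̄ = (0.80+1.20)/2 = 1, v̄ = (0.56+0.67)/2 = 0.615 → q = 7.2×1×0.615 = 4.428 m³/s
Panel 3-4: Δb = 2.2 m, d̄ = (1.20+0.92)/2 = 1.06, v̄ = (0.67+0.47)/2 = 0.57 → q = 2.2×1.06×0.57 = 1.329 m³/s
Panel 4-5: Δb = 2.5 m, d̄ = (0.92+0.44)/2 = 0.68, v̄ = (0.47+0.33)/2 = 0.4 → q = 2.5×0.68×0.4 = 0.6800 m³/s
Panel 5-6: Δb = 1.7 m, d̄ = (0.44+0.22)/2 = 0.33, v̄ = (0.33+0.24)/2 = 0.285 → q = 1.7×0.33×0.285 = 0.1599 m³/s
Q = Σ q = 7.362 m³/s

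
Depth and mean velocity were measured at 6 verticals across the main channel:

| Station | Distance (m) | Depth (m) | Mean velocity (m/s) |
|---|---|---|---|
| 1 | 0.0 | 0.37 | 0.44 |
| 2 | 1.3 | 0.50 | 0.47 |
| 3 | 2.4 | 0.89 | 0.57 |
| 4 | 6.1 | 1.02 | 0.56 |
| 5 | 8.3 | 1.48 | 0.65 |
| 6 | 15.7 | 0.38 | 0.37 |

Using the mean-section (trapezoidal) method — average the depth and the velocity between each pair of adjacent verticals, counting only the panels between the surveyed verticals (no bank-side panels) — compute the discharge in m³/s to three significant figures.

7.82 m³/s

Panel 1-2: Δb = 1.3 m, d̄ = (0.37+0.50)/2 = 0.435, v̄ = (0.44+0.47)/2 = 0.455 → q = 1.3×0.435×0.455 = 0.2573 m³/s
Panel 2-3: Δb = 1.1 m, d̄ = (0.50+0.89)/2 = 0.695, v̄ = (0.47+0.57)/2 = 0.52 → q = 1.1×0.695×0.52 = 0.3975 m³/s
Panel 3-4: Δb = 3.7 m, d̄ = (0.89+1.02)/2 = 0.955, v̄ = (0.57+0.56)/2 = 0.565 → q = 3.7×0.955×0.565 = 1.996 m³/s
Panel 4-5: Δb = 2.2 m, d̄ = (1.02+1.48)/2 = 1.25, v̄ = (0.56+0.65)/2 = 0.605 → q = 2.2×1.25×0.605 = 1.664 m³/s
Panel 5-6: Δb = 7.4 m, d̄ = (1.48+0.38)/2 = 0.93, v̄ = (0.65+0.37)/2 = 0.51 → q = 7.4×0.93×0.51 = 3.510 m³/s
Q = Σ q = 7.825 m³/s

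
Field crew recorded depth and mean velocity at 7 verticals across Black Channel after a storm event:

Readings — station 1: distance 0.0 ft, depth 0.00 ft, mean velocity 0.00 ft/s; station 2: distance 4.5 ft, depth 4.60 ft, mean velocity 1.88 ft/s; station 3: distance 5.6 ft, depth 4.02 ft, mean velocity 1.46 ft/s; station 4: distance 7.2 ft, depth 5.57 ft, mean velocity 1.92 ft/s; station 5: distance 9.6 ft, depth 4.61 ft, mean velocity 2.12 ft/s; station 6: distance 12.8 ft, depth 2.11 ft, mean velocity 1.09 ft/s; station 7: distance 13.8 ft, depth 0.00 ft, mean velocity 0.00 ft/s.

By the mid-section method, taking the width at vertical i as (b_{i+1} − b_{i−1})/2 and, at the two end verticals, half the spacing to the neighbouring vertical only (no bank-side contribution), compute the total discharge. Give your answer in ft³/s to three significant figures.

w_2 = (5.6 − 0.0)/2 = 2.8 ft; q_2 = 1.88 × 4.60 × 2.8 = 24.21 ft³/s
w_3 = (7.2 − 4.5)/2 = 1.35 ft; q_3 = 1.46 × 4.02 × 1.35 = 7.923 ft³/s
w_4 = (9.6 − 5.6)/2 = 2 ft; q_4 = 1.92 × 5.57 × 2 = 21.39 ft³/s
w_5 = (12.8 − 7.2)/2 = 2.8 ft; q_5 = 2.12 × 4.61 × 2.8 = 27.36 ft³/s
w_6 = (13.8 − 9.6)/2 = 2.1 ft; q_6 = 1.09 × 2.11 × 2.1 = 4.830 ft³/s
Stations 1, 7 contribute zero (depth or velocity is 0).
Q = Σ qᵢ = 85.72 ft³/s

85.7 ft³/s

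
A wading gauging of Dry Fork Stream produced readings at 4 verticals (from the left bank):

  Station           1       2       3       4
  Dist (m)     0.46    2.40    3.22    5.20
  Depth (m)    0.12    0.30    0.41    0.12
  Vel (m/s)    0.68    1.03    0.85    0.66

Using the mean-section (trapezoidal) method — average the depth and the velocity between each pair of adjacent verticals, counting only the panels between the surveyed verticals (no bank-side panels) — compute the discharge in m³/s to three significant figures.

Panel 1-2: Δb = 1.94 m, d̄ = (0.12+0.30)/2 = 0.21, v̄ = (0.68+1.03)/2 = 0.855 → q = 1.94×0.21×0.855 = 0.3483 m³/s
Panel 2-3: Δb = 0.82 m, d̄ = (0.30+0.41)/2 = 0.355, v̄ = (1.03+0.85)/2 = 0.94 → q = 0.82×0.355×0.94 = 0.2736 m³/s
Panel 3-4: Δb = 1.98 m, d̄ = (0.41+0.12)/2 = 0.265, v̄ = (0.85+0.66)/2 = 0.755 → q = 1.98×0.265×0.755 = 0.3961 m³/s
Q = Σ q = 1.018 m³/s

1.02 m³/s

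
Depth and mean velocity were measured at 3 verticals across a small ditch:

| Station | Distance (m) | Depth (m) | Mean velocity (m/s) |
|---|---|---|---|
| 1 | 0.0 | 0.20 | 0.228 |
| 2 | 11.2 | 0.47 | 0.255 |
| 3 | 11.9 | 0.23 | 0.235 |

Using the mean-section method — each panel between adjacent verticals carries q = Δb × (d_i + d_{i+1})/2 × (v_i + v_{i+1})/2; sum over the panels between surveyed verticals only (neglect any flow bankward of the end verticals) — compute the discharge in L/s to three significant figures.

Panel 1-2: Δb = 11.2 m, d̄ = (0.20+0.47)/2 = 0.335, v̄ = (0.228+0.255)/2 = 0.2415 → q = 11.2×0.335×0.2415 = 0.9061 m³/s
Panel 2-3: Δb = 0.7 m, d̄ = (0.47+0.23)/2 = 0.35, v̄ = (0.255+0.235)/2 = 0.245 → q = 0.7×0.35×0.245 = 0.06003 m³/s
Q = Σ q = 0.9661 m³/s
= 0.9661 × 1000 = 966.1 L/s

966 L/s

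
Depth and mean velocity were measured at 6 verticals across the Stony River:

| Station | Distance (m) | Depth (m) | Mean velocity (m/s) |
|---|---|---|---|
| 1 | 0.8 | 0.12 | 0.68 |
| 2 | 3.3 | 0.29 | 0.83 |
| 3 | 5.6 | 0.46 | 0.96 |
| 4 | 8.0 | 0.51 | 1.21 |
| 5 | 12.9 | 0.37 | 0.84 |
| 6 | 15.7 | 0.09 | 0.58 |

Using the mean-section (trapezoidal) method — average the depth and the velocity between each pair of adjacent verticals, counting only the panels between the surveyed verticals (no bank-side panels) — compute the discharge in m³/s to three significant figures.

5.09 m³/s

Panel 1-2: Δb = 2.5 m, d̄ = (0.12+0.29)/2 = 0.205, v̄ = (0.68+0.83)/2 = 0.755 → q = 2.5×0.205×0.755 = 0.3869 m³/s
Panel 2-3: Δb = 2.3 m, d̄ = (0.29+0.46)/2 = 0.375, v̄ = (0.83+0.96)/2 = 0.895 → q = 2.3×0.375×0.895 = 0.7719 m³/s
Panel 3-4: Δb = 2.4 m, d̄ = (0.46+0.51)/2 = 0.485, v̄ = (0.96+1.21)/2 = 1.085 → q = 2.4×0.485×1.085 = 1.263 m³/s
Panel 4-5: Δb = 4.9 m, d̄ = (0.51+0.37)/2 = 0.44, v̄ = (1.21+0.84)/2 = 1.025 → q = 4.9×0.44×1.025 = 2.210 m³/s
Panel 5-6: Δb = 2.8 m, d̄ = (0.37+0.09)/2 = 0.23, v̄ = (0.84+0.58)/2 = 0.71 → q = 2.8×0.23×0.71 = 0.4572 m³/s
Q = Σ q = 5.089 m³/s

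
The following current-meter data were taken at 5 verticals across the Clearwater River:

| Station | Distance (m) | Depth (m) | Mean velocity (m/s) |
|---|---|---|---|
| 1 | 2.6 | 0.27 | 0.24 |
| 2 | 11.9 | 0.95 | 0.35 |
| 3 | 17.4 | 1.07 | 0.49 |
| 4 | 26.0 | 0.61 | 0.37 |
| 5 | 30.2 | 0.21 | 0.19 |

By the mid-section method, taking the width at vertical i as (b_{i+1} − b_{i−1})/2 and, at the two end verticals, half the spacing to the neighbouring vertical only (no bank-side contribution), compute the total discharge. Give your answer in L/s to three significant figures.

w_1 = (11.9 − 2.6)/2 = 4.65 m; q_1 = 0.24 × 0.27 × 4.65 = 0.3013 m³/s
w_2 = (17.4 − 2.6)/2 = 7.4 m; q_2 = 0.35 × 0.95 × 7.4 = 2.461 m³/s
w_3 = (26.0 − 11.9)/2 = 7.05 m; q_3 = 0.49 × 1.07 × 7.05 = 3.696 m³/s
w_4 = (30.2 − 17.4)/2 = 6.4 m; q_4 = 0.37 × 0.61 × 6.4 = 1.444 m³/s
w_5 = (30.2 − 26.0)/2 = 2.1 m; q_5 = 0.19 × 0.21 × 2.1 = 0.08379 m³/s
Q = Σ qᵢ = 7.986 m³/s
= 7.986 × 1000 = 7986 L/s

7990 L/s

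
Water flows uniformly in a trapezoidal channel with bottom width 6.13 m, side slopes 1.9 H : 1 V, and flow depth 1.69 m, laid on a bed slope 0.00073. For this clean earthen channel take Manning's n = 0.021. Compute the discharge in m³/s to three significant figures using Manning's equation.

A = (b + z·y)·y = (6.13 + 1.9×1.69)×1.69 = 15.79 m²
P = b + 2y√(1+z²) = 6.13 + 2×1.69×√(1+1.9²) = 13.39 m
R = A/P = 15.79/13.39 = 1.179 m
Q = (1/n)·A·R^(2/3)·S^(1/2) = (1/0.021) × 15.79 × 1.179^(2/3) × 0.00073^(1/2) = 22.67 m³/s

22.7 m³/s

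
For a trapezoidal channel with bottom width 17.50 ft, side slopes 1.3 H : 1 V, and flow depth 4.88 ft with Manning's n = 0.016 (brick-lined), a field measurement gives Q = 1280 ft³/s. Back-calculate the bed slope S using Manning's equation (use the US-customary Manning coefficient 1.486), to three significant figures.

A = (b + z·y)·y = (17.50 + 1.3×4.88)×4.88 = 116.4 ft²
P = b + 2y√(1+z²) = 17.50 + 2×4.88×√(1+1.3²) = 33.51 ft
R = A/P = 116.4/33.51 = 3.473 ft
S = (Q·n / (1.486·A·R^(2/3)))² = (1280×0.016 / (1.486×116.4×2.293))² = 0.002668

0.00267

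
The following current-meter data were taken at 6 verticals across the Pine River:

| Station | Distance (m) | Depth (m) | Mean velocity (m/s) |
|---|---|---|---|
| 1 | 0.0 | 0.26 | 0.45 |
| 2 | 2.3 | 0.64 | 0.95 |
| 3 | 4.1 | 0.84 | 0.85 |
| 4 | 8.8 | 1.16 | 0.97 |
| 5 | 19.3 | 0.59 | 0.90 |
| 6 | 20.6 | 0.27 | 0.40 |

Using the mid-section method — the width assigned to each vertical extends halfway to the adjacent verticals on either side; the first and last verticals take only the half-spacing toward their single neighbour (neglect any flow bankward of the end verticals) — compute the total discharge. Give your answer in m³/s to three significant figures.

15.5 m³/s

w_1 = (2.3 − 0.0)/2 = 1.15 m; q_1 = 0.45 × 0.26 × 1.15 = 0.1346 m³/s
w_2 = (4.1 − 0.0)/2 = 2.05 m; q_2 = 0.95 × 0.64 × 2.05 = 1.246 m³/s
w_3 = (8.8 − 2.3)/2 = 3.25 m; q_3 = 0.85 × 0.84 × 3.25 = 2.321 m³/s
w_4 = (19.3 − 4.1)/2 = 7.6 m; q_4 = 0.97 × 1.16 × 7.6 = 8.552 m³/s
w_5 = (20.6 − 8.8)/2 = 5.9 m; q_5 = 0.90 × 0.59 × 5.9 = 3.133 m³/s
w_6 = (20.6 − 19.3)/2 = 0.65 m; q_6 = 0.40 × 0.27 × 0.65 = 0.07020 m³/s
Q = Σ qᵢ = 15.46 m³/s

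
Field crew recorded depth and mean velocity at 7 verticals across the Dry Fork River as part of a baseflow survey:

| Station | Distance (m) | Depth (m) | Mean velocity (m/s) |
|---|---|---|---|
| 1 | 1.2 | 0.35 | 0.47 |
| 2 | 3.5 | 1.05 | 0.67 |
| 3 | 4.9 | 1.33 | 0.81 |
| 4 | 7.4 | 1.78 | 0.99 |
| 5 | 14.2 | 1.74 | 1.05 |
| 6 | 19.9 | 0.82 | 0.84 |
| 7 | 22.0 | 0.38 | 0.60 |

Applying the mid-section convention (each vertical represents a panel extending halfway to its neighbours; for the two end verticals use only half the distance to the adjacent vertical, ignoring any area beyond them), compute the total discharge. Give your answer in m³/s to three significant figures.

26.1 m³/s

w_1 = (3.5 − 1.2)/2 = 1.15 m; q_1 = 0.47 × 0.35 × 1.15 = 0.1892 m³/s
w_2 = (4.9 − 1.2)/2 = 1.85 m; q_2 = 0.67 × 1.05 × 1.85 = 1.301 m³/s
w_3 = (7.4 − 3.5)/2 = 1.95 m; q_3 = 0.81 × 1.33 × 1.95 = 2.101 m³/s
w_4 = (14.2 − 4.9)/2 = 4.65 m; q_4 = 0.99 × 1.78 × 4.65 = 8.194 m³/s
w_5 = (19.9 − 7.4)/2 = 6.25 m; q_5 = 1.05 × 1.74 × 6.25 = 11.42 m³/s
w_6 = (22.0 − 14.2)/2 = 3.9 m; q_6 = 0.84 × 0.82 × 3.9 = 2.686 m³/s
w_7 = (22.0 − 19.9)/2 = 1.05 m; q_7 = 0.60 × 0.38 × 1.05 = 0.2394 m³/s
Q = Σ qᵢ = 26.13 m³/s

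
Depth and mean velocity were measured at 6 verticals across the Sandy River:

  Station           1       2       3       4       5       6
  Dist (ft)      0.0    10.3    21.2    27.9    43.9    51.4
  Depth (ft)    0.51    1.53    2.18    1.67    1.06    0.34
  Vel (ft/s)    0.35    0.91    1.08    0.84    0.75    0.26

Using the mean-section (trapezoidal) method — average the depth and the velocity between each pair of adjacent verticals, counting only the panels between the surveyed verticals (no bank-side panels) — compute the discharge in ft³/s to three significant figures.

59.1 ft³/s

Panel 1-2: Δb = 10.3 ft, d̄ = (0.51+1.53)/2 = 1.02, v̄ = (0.35+0.91)/2 = 0.63 → q = 10.3×1.02×0.63 = 6.619 ft³/s
Panel 2-3: Δb = 10.9 ft, d̄ = (1.53+2.18)/2 = 1.855, v̄ = (0.91+1.08)/2 = 0.995 → q = 10.9×1.855×0.995 = 20.12 ft³/s
Panel 3-4: Δb = 6.7 ft, d̄ = (2.18+1.67)/2 = 1.925, v̄ = (1.08+0.84)/2 = 0.96 → q = 6.7×1.925×0.96 = 12.38 ft³/s
Panel 4-5: Δb = 16 ft, d̄ = (1.67+1.06)/2 = 1.365, v̄ = (0.84+0.75)/2 = 0.795 → q = 16×1.365×0.795 = 17.36 ft³/s
Panel 5-6: Δb = 7.5 ft, d̄ = (1.06+0.34)/2 = 0.7, v̄ = (0.75+0.26)/2 = 0.505 → q = 7.5×0.7×0.505 = 2.651 ft³/s
Q = Σ q = 59.13 ft³/s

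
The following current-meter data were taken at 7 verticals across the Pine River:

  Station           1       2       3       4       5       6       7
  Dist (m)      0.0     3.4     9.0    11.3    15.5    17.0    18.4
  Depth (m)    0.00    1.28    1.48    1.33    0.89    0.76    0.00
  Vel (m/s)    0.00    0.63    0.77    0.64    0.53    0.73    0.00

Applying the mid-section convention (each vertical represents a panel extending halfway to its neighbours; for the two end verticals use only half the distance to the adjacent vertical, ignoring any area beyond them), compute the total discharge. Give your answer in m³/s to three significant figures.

13.0 m³/s

w_2 = (9.0 − 0.0)/2 = 4.5 m; q_2 = 0.63 × 1.28 × 4.5 = 3.629 m³/s
w_3 = (11.3 − 3.4)/2 = 3.95 m; q_3 = 0.77 × 1.48 × 3.95 = 4.501 m³/s
w_4 = (15.5 − 9.0)/2 = 3.25 m; q_4 = 0.64 × 1.33 × 3.25 = 2.766 m³/s
w_5 = (17.0 − 11.3)/2 = 2.85 m; q_5 = 0.53 × 0.89 × 2.85 = 1.344 m³/s
w_6 = (18.4 − 15.5)/2 = 1.45 m; q_6 = 0.73 × 0.76 × 1.45 = 0.8045 m³/s
Stations 1, 7 contribute zero (depth or velocity is 0).
Q = Σ qᵢ = 13.05 m³/s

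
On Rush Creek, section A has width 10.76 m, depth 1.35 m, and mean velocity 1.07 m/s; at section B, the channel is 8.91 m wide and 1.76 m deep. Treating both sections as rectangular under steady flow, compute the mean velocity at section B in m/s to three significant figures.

Q = A₁V₁ = (10.76×1.35) × 1.07 = 15.54 m³/s
A₂ = 8.91 × 1.76 = 15.68 m²
V₂ = Q/A₂ = 15.54/15.68 = 0.9912 m/s

0.991 m/s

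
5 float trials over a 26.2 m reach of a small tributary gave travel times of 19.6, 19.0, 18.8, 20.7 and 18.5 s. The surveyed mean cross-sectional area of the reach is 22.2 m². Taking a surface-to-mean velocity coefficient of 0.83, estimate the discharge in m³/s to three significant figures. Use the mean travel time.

t̄ = (19.6 + 19.0 + 18.8 + 20.7 + 18.5) / 5 = 19.32 s
v_surface = L / t̄ = 26.2 / 19.32 = 1.356 m/s
v_mean = 0.83 × 1.356 = 1.126 m/s
Q = A × v_mean = 22.2 × 1.126 = 24.99 m³/s

25.0 m³/s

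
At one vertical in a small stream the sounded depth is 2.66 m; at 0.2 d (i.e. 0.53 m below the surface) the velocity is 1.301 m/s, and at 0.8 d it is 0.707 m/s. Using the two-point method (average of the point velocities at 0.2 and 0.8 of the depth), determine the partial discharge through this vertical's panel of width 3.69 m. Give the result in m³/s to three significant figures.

v̄ = (1.301 + 0.707) / 2 = 1.004 m/s
q = v̄ × d × w = 1.004 × 2.66 × 3.69 = 9.855 m³/s

9.85 m³/s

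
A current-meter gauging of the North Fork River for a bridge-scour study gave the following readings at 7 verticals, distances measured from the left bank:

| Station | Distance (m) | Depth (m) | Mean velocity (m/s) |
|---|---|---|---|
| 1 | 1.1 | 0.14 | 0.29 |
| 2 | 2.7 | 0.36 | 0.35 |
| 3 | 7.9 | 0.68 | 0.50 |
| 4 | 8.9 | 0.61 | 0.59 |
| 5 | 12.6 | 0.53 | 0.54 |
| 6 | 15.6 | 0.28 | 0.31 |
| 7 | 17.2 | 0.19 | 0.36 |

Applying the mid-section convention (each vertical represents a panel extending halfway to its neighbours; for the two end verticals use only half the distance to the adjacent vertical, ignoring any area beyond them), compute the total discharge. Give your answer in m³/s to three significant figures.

3.57 m³/s

w_1 = (2.7 − 1.1)/2 = 0.8 m; q_1 = 0.29 × 0.14 × 0.8 = 0.03248 m³/s
w_2 = (7.9 − 1.1)/2 = 3.4 m; q_2 = 0.35 × 0.36 × 3.4 = 0.4284 m³/s
w_3 = (8.9 − 2.7)/2 = 3.1 m; q_3 = 0.50 × 0.68 × 3.1 = 1.054 m³/s
w_4 = (12.6 − 7.9)/2 = 2.35 m; q_4 = 0.59 × 0.61 × 2.35 = 0.8458 m³/s
w_5 = (15.6 − 8.9)/2 = 3.35 m; q_5 = 0.54 × 0.53 × 3.35 = 0.9588 m³/s
w_6 = (17.2 − 12.6)/2 = 2.3 m; q_6 = 0.31 × 0.28 × 2.3 = 0.1996 m³/s
w_7 = (17.2 − 15.6)/2 = 0.8 m; q_7 = 0.36 × 0.19 × 0.8 = 0.05472 m³/s
Q = Σ qᵢ = 3.574 m³/s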